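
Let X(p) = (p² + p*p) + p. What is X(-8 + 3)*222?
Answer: 9990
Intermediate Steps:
X(p) = p + 2*p² (X(p) = (p² + p²) + p = 2*p² + p = p + 2*p²)
X(-8 + 3)*222 = ((-8 + 3)*(1 + 2*(-8 + 3)))*222 = -5*(1 + 2*(-5))*222 = -5*(1 - 10)*222 = -5*(-9)*222 = 45*222 = 9990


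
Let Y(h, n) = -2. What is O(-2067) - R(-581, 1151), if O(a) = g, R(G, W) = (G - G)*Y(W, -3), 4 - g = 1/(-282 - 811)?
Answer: 4373/1093 ≈ 4.0009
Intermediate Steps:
g = 4373/1093 (g = 4 - 1/(-282 - 811) = 4 - 1/(-1093) = 4 - 1*(-1/1093) = 4 + 1/1093 = 4373/1093 ≈ 4.0009)
R(G, W) = 0 (R(G, W) = (G - G)*(-2) = 0*(-2) = 0)
O(a) = 4373/1093
O(-2067) - R(-581, 1151) = 4373/1093 - 1*0 = 4373/1093 + 0 = 4373/1093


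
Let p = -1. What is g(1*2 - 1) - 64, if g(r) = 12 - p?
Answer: -51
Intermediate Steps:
g(r) = 13 (g(r) = 12 - 1*(-1) = 12 + 1 = 13)
g(1*2 - 1) - 64 = 13 - 64 = -51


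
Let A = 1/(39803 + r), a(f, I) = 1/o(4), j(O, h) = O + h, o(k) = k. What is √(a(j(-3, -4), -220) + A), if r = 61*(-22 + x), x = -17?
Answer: √21886023/9356 ≈ 0.50003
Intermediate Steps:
a(f, I) = ¼ (a(f, I) = 1/4 = ¼)
r = -2379 (r = 61*(-22 - 17) = 61*(-39) = -2379)
A = 1/37424 (A = 1/(39803 - 2379) = 1/37424 ≈ 2.6721e-5)
√(a(j(-3, -4), -220) + A) = √(¼ + 1/37424) = √(9357/37424) = √21886023/9356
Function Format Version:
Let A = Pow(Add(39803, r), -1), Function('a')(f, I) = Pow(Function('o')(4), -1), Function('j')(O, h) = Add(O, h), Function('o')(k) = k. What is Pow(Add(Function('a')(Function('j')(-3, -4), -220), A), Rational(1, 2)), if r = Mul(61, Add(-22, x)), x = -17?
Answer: Mul(Rational(1, 9356), Pow(21886023, Rational(1, 2))) ≈ 0.50003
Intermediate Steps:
Function('a')(f, I) = Rational(1, 4) (Function('a')(f, I) = Pow(4, -1) = Rational(1, 4))
r = -2379 (r = Mul(61, Add(-22, -17)) = Mul(61, -39) = -2379)
A = Rational(1, 37424) (A = Pow(Add(39803, -2379), -1) = Pow(37424, -1) = Rational(1, 37424) ≈ 2.6721e-5)
Pow(Add(Function('a')(Function('j')(-3, -4), -220), A), Rational(1, 2)) = Pow(Add(Rational(1, 4), Rational(1, 37424)), Rational(1, 2)) = Pow(Rational(9357, 37424), Rational(1, 2)) = Mul(Rational(1, 9356), Pow(21886023, Rational(1, 2)))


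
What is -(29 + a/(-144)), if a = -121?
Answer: -4297/144 ≈ -29.840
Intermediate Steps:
-(29 + a/(-144)) = -(29 - 121/(-144)) = -(29 - 1/144*(-121)) = -(29 + 121/144) = -1*4297/144 = -4297/144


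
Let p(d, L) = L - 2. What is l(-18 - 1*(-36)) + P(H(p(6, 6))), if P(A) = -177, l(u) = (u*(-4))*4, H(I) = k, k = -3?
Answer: -465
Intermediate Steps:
p(d, L) = -2 + L
H(I) = -3
l(u) = -16*u (l(u) = -4*u*4 = -16*u)
l(-18 - 1*(-36)) + P(H(p(6, 6))) = -16*(-18 - 1*(-36)) - 177 = -16*(-18 + 36) - 177 = -16*18 - 177 = -288 - 177 = -465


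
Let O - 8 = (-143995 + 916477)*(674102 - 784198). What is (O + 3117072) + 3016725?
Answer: -85041044467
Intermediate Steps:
O = -85047178264 (O = 8 + (-143995 + 916477)*(674102 - 784198) = 8 + 772482*(-110096) = 8 - 85047178272 = -85047178264)
(O + 3117072) + 3016725 = (-85047178264 + 3117072) + 3016725 = -85044061192 + 3016725 = -85041044467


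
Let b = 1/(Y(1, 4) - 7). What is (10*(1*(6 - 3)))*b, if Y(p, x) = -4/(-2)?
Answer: -6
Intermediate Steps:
Y(p, x) = 2 (Y(p, x) = -4*(-½) = 2)
b = -⅕ (b = 1/(2 - 7) = 1/(-5) = -⅕ ≈ -0.20000)
(10*(1*(6 - 3)))*b = (10*(1*(6 - 3)))*(-⅕) = (10*(1*3))*(-⅕) = (10*3)*(-⅕) = 30*(-⅕) = -6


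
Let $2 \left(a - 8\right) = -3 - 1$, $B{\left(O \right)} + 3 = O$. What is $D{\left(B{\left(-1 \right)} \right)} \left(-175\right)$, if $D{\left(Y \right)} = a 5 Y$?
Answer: $21000$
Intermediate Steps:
$B{\left(O \right)} = -3 + O$
$a = 6$ ($a = 8 + \frac{-3 - 1}{2} = 8 + \frac{1}{2} \left(-4\right) = 8 - 2 = 6$)
$D{\left(Y \right)} = 30 Y$ ($D{\left(Y \right)} = 6 \cdot 5 Y = 30 Y$)
$D{\left(B{\left(-1 \right)} \right)} \left(-175\right) = 30 \left(-3 - 1\right) \left(-175\right) = 30 \left(-4\right) \left(-175\right) = \left(-120\right) \left(-175\right) = 21000$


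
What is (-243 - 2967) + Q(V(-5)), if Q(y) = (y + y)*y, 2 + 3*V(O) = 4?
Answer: -28882/9 ≈ -3209.1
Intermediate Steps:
V(O) = ⅔ (V(O) = -⅔ + (⅓)*4 = -⅔ + 4/3 = ⅔)
Q(y) = 2*y² (Q(y) = (2*y)*y = 2*y²)
(-243 - 2967) + Q(V(-5)) = (-243 - 2967) + 2*(⅔)² = -3210 + 2*(4/9) = -3210 + 8/9 = -28882/9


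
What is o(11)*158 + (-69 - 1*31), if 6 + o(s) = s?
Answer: 690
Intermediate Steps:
o(s) = -6 + s
o(11)*158 + (-69 - 1*31) = (-6 + 11)*158 + (-69 - 1*31) = 5*158 + (-69 - 31) = 790 - 100 = 690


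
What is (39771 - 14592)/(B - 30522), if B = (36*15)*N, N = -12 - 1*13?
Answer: -763/1334 ≈ -0.57196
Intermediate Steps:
N = -25 (N = -12 - 13 = -25)
B = -13500 (B = (36*15)*(-25) = 540*(-25) = -13500)
(39771 - 14592)/(B - 30522) = (39771 - 14592)/(-13500 - 30522) = 25179/(-44022) = 25179*(-1/44022) = -763/1334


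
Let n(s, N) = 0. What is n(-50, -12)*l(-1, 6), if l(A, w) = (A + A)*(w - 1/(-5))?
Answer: 0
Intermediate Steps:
l(A, w) = 2*A*(⅕ + w) (l(A, w) = (2*A)*(w - 1*(-⅕)) = (2*A)*(w + ⅕) = (2*A)*(⅕ + w) = 2*A*(⅕ + w))
n(-50, -12)*l(-1, 6) = 0*((⅖)*(-1)*(1 + 5*6)) = 0*((⅖)*(-1)*(1 + 30)) = 0*((⅖)*(-1)*31) = 0*(-62/5) = 0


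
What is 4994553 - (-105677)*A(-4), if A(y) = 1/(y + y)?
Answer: 39850747/8 ≈ 4.9813e+6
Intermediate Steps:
A(y) = 1/(2*y)
4994553 - (-105677)*A(-4) = 4994553 - (-105677)*(1/2)/(-4) = 4994553 - (-105677)*(1/2)*(-1/4) = 4994553 - (-105677)*(-1)/8 = 4994553 - 1*105677/8 = 4994553 - 105677/8 = 39850747/8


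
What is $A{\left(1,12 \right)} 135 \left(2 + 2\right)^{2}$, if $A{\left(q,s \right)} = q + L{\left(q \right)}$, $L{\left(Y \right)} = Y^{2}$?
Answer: $4320$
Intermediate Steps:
$A{\left(q,s \right)} = q + q^{2}$
$A{\left(1,12 \right)} 135 \left(2 + 2\right)^{2} = 1 \left(1 + 1\right) 135 \left(2 + 2\right)^{2} = 1 \cdot 2 \cdot 135 \cdot 4^{2} = 2 \cdot 135 \cdot 16 = 270 \cdot 16 = 4320$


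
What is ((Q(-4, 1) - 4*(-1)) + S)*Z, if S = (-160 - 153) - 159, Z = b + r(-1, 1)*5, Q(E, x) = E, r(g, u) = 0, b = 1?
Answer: -472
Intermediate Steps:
Z = 1 (Z = 1 + 0*5 = 1 + 0 = 1)
S = -472 (S = -313 - 159 = -472)
((Q(-4, 1) - 4*(-1)) + S)*Z = ((-4 - 4*(-1)) - 472)*1 = ((-4 + 4) - 472)*1 = (0 - 472)*1 = -472*1 = -472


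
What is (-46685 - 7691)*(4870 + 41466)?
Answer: -2519566336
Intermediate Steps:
(-46685 - 7691)*(4870 + 41466) = -54376*46336 = -2519566336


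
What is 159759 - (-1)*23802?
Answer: 183561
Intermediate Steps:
159759 - (-1)*23802 = 159759 - 1*(-23802) = 159759 + 23802 = 183561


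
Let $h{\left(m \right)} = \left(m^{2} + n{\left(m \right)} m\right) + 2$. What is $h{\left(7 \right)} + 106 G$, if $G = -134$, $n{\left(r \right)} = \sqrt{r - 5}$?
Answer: $-14153 + 7 \sqrt{2} \approx -14143.0$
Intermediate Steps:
$n{\left(r \right)} = \sqrt{-5 + r}$
$h{\left(m \right)} = 2 + m^{2} + m \sqrt{-5 + m}$ ($h{\left(m \right)} = \left(m^{2} + \sqrt{-5 + m} m\right) + 2 = \left(m^{2} + m \sqrt{-5 + m}\right) + 2 = 2 + m^{2} + m \sqrt{-5 + m}$)
$h{\left(7 \right)} + 106 G = \left(2 + 7^{2} + 7 \sqrt{-5 + 7}\right) + 106 \left(-134\right) = \left(2 + 49 + 7 \sqrt{2}\right) - 14204 = \left(51 + 7 \sqrt{2}\right) - 14204 = -14153 + 7 \sqrt{2}$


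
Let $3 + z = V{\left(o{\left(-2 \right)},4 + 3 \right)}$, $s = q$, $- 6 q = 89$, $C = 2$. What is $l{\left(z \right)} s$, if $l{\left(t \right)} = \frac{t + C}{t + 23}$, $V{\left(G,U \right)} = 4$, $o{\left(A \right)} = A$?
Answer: $- \frac{89}{48} \approx -1.8542$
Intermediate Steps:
$q = - \frac{89}{6}$ ($q = \left(- \frac{1}{6}\right) 89 = - \frac{89}{6} \approx -14.833$)
$s = - \frac{89}{6} \approx -14.833$
$z = 1$ ($z = -3 + 4 = 1$)
$l{\left(t \right)} = \frac{2 + t}{23 + t}$ ($l{\left(t \right)} = \frac{t + 2}{t + 23} = \frac{2 + t}{23 + t}$)
$l{\left(z \right)} s = \frac{2 + 1}{23 + 1} \left(- \frac{89}{6}\right) = \frac{1}{24} \cdot 3 \left(- \frac{89}{6}\right) = \frac{1}{8} \left(- \frac{89}{6}\right) = - \frac{89}{48}$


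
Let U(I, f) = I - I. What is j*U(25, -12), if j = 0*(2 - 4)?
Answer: 0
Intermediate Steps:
U(I, f) = 0
j = 0 (j = 0*(-2) = 0)
j*U(25, -12) = 0*0 = 0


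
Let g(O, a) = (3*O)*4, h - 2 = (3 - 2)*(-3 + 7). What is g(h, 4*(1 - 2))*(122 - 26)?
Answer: 6912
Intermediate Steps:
h = 6 (h = 2 + (3 - 2)*(-3 + 7) = 2 + 1*4 = 2 + 4 = 6)
g(O, a) = 12*O
g(h, 4*(1 - 2))*(122 - 26) = (12*6)*(122 - 26) = 72*96 = 6912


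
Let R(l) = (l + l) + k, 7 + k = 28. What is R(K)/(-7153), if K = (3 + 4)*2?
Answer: -49/7153 ≈ -0.0068503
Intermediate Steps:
k = 21 (k = -7 + 28 = 21)
K = 14 (K = 7*2 = 14)
R(l) = 21 + 2*l (R(l) = (l + l) + 21 = 2*l + 21 = 21 + 2*l)
R(K)/(-7153) = (21 + 2*14)/(-7153) = (21 + 28)*(-1/7153) = 49*(-1/7153) = -49/7153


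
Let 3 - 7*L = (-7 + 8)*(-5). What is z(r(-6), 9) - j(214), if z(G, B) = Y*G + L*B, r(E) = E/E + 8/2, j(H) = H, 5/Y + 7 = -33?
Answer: -11443/56 ≈ -204.34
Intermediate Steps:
Y = -⅛ (Y = 5/(-7 - 33) = 5/(-40) = 5*(-1/40) = -⅛ ≈ -0.12500)
L = 8/7 (L = 3/7 - (-7 + 8)*(-5)/7 = 3/7 - (-5)/7 = 3/7 - ⅐*(-5) = 3/7 + 5/7 = 8/7 ≈ 1.1429)
r(E) = 5 (r(E) = 1 + 8*(½) = 1 + 4 = 5)
z(G, B) = -G/8 + 8*B/7
z(r(-6), 9) - j(214) = (-⅛*5 + (8/7)*9) - 1*214 = (-5/8 + 72/7) - 214 = 541/56 - 214 = -11443/56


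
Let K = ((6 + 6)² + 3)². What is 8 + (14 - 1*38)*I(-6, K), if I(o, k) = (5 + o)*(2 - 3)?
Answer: -16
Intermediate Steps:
K = 21609 (K = (12² + 3)² = (144 + 3)² = 147² = 21609)
I(o, k) = -5 - o (I(o, k) = (5 + o)*(-1) = -5 - o)
8 + (14 - 1*38)*I(-6, K) = 8 + (14 - 1*38)*(-5 - 1*(-6)) = 8 + (14 - 38)*(-5 + 6) = 8 - 24*1 = 8 - 24 = -16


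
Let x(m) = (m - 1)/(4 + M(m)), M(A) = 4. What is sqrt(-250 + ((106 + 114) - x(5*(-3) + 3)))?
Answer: I*sqrt(454)/4 ≈ 5.3268*I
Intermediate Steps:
x(m) = -1/8 + m/8 (x(m) = (m - 1)/(4 + 4) = (-1 + m)/8 = (-1 + m)*(1/8) = -1/8 + m/8)
sqrt(-250 + ((106 + 114) - x(5*(-3) + 3))) = sqrt(-250 + ((106 + 114) - (-1/8 + (5*(-3) + 3)/8))) = sqrt(-250 + (220 - (-1/8 + (-15 + 3)/8))) = sqrt(-250 + (220 - (-1/8 + (1/8)*(-12)))) = sqrt(-250 + (220 - (-1/8 - 3/2))) = sqrt(-250 + (220 - 1*(-13/8))) = sqrt(-250 + (220 + 13/8)) = sqrt(-250 + 1773/8) = sqrt(-227/8) = I*sqrt(454)/4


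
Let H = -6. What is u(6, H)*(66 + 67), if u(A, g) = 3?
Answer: 399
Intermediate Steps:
u(6, H)*(66 + 67) = 3*(66 + 67) = 3*133 = 399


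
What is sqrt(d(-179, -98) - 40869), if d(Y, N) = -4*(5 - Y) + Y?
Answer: 2*I*sqrt(10446) ≈ 204.41*I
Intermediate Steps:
d(Y, N) = -20 + 5*Y (d(Y, N) = (-20 + 4*Y) + Y = -20 + 5*Y)
sqrt(d(-179, -98) - 40869) = sqrt((-20 + 5*(-179)) - 40869) = sqrt((-20 - 895) - 40869) = sqrt(-915 - 40869) = sqrt(-41784) = 2*I*sqrt(10446)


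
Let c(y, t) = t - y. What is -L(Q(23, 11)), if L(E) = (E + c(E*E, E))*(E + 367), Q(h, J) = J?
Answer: 37422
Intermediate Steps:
L(E) = (367 + E)*(-E² + 2*E) (L(E) = (E + (E - E*E))*(E + 367) = (E + (E - E²))*(367 + E) = (-E² + 2*E)*(367 + E) = (367 + E)*(-E² + 2*E))
-L(Q(23, 11)) = -11*(734 - 1*11² - 365*11) = -11*(734 - 1*121 - 4015) = -11*(734 - 121 - 4015) = -11*(-3402) = -1*(-37422) = 37422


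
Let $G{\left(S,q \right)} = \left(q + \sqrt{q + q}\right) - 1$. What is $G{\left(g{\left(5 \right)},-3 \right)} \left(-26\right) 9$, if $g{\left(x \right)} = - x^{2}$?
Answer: $936 - 234 i \sqrt{6} \approx 936.0 - 573.18 i$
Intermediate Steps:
$G{\left(S,q \right)} = -1 + q + \sqrt{2} \sqrt{q}$ ($G{\left(S,q \right)} = \left(q + \sqrt{2 q}\right) - 1 = \left(q + \sqrt{2} \sqrt{q}\right) - 1 = -1 + q + \sqrt{2} \sqrt{q}$)
$G{\left(g{\left(5 \right)},-3 \right)} \left(-26\right) 9 = \left(-1 - 3 + \sqrt{2} \sqrt{-3}\right) \left(-26\right) 9 = \left(-1 - 3 + \sqrt{2} i \sqrt{3}\right) \left(-26\right) 9 = \left(-1 - 3 + i \sqrt{6}\right) \left(-26\right) 9 = \left(-4 + i \sqrt{6}\right) \left(-26\right) 9 = \left(104 - 26 i \sqrt{6}\right) 9 = 936 - 234 i \sqrt{6}$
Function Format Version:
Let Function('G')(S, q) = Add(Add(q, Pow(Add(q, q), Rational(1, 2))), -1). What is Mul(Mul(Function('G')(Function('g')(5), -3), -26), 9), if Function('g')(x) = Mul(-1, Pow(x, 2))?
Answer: Add(936, Mul(-234, I, Pow(6, Rational(1, 2)))) ≈ Add(936.00, Mul(-573.18, I))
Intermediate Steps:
Function('G')(S, q) = Add(-1, q, Mul(Pow(2, Rational(1, 2)), Pow(q, Rational(1, 2)))) (Function('G')(S, q) = Add(Add(q, Pow(Mul(2, q), Rational(1, 2))), -1) = Add(Add(q, Mul(Pow(2, Rational(1, 2)), Pow(q, Rational(1, 2)))), -1) = Add(-1, q, Mul(Pow(2, Rational(1, 2)), Pow(q, Rational(1, 2)))))
Mul(Mul(Function('G')(Function('g')(5), -3), -26), 9) = Mul(Mul(Add(-1, -3, Mul(Pow(2, Rational(1, 2)), Pow(-3, Rational(1, 2)))), -26), 9) = Mul(Mul(Add(-1, -3, Mul(Pow(2, Rational(1, 2)), Mul(I, Pow(3, Rational(1, 2))))), -26), 9) = Mul(Mul(Add(-1, -3, Mul(I, Pow(6, Rational(1, 2)))), -26), 9) = Mul(Mul(Add(-4, Mul(I, Pow(6, Rational(1, 2)))), -26), 9) = Mul(Add(104, Mul(-26, I, Pow(6, Rational(1, 2)))), 9) = Add(936, Mul(-234, I, Pow(6, Rational(1, 2))))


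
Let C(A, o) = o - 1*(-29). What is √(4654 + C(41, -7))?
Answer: 2*√1169 ≈ 68.381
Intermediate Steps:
C(A, o) = 29 + o (C(A, o) = o + 29 = 29 + o)
√(4654 + C(41, -7)) = √(4654 + (29 - 7)) = √(4654 + 22) = √4676 = 2*√1169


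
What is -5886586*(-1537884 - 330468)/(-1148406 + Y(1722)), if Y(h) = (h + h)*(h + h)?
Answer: 1833035787712/1785455 ≈ 1.0266e+6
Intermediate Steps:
Y(h) = 4*h² (Y(h) = (2*h)*(2*h) = 4*h²)
-5886586*(-1537884 - 330468)/(-1148406 + Y(1722)) = -5886586*(-1537884 - 330468)/(-1148406 + 4*1722²) = -5886586*(-1868352/(-1148406 + 4*2965284)) = -5886586*(-1868352/(-1148406 + 11861136)) = -5886586/(10712730*(-1/1868352)) = -5886586/(-1785455/311392) = -5886586*(-311392/1785455) = 1833035787712/1785455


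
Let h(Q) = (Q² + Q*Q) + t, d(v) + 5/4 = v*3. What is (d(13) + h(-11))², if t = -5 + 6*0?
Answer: 1207801/16 ≈ 75488.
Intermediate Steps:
d(v) = -5/4 + 3*v (d(v) = -5/4 + v*3 = -5/4 + 3*v)
t = -5 (t = -5 + 0 = -5)
h(Q) = -5 + 2*Q² (h(Q) = (Q² + Q*Q) - 5 = (Q² + Q²) - 5 = 2*Q² - 5 = -5 + 2*Q²)
(d(13) + h(-11))² = ((-5/4 + 3*13) + (-5 + 2*(-11)²))² = ((-5/4 + 39) + (-5 + 2*121))² = (151/4 + (-5 + 242))² = (151/4 + 237)² = (1099/4)² = 1207801/16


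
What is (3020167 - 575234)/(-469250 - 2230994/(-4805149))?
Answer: -11748267360017/2254813937256 ≈ -5.2103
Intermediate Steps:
(3020167 - 575234)/(-469250 - 2230994/(-4805149)) = 2444933/(-469250 - 2230994*(-1/4805149)) = 2444933/(-469250 + 2230994/4805149) = 2444933/(-2254813937256/4805149) = 2444933*(-4805149/2254813937256) = -11748267360017/2254813937256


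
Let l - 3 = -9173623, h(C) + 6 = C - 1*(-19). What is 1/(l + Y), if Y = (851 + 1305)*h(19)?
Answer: -1/9104628 ≈ -1.0983e-7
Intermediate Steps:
h(C) = 13 + C (h(C) = -6 + (C - 1*(-19)) = -6 + (C + 19) = -6 + (19 + C) = 13 + C)
l = -9173620 (l = 3 - 9173623 = -9173620)
Y = 68992 (Y = (851 + 1305)*(13 + 19) = 2156*32 = 68992)
1/(l + Y) = 1/(-9173620 + 68992) = 1/(-9104628) = -1/9104628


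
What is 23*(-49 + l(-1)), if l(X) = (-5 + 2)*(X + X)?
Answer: -989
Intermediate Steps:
l(X) = -6*X
23*(-49 + l(-1)) = 23*(-49 - 6*(-1)) = 23*(-49 + 6) = 23*(-43) = -989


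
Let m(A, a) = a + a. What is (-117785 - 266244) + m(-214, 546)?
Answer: -382937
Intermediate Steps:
m(A, a) = 2*a
(-117785 - 266244) + m(-214, 546) = (-117785 - 266244) + 2*546 = -384029 + 1092 = -382937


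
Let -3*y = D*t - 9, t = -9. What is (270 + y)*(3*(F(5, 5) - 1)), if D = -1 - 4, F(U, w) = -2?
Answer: -2322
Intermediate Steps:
D = -5
y = -12 (y = -(-5*(-9) - 9)/3 = -(45 - 9)/3 = -⅓*36 = -12)
(270 + y)*(3*(F(5, 5) - 1)) = (270 - 12)*(3*(-2 - 1)) = 258*(3*(-3)) = 258*(-9) = -2322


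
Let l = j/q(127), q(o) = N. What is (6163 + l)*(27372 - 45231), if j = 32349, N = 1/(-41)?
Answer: 23576487414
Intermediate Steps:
N = -1/41 ≈ -0.024390
q(o) = -1/41
l = -1326309 (l = 32349/(-1/41) = 32349*(-41) = -1326309)
(6163 + l)*(27372 - 45231) = (6163 - 1326309)*(27372 - 45231) = -1320146*(-17859) = 23576487414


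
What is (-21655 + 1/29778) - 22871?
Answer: -1325895227/29778 ≈ -44526.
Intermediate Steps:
(-21655 + 1/29778) - 22871 = -644842589/29778 - 22871 = -1325895227/29778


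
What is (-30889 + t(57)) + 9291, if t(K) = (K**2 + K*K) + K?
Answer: -15043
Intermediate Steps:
t(K) = K + 2*K**2 (t(K) = (K**2 + K**2) + K = 2*K**2 + K = K + 2*K**2)
(-30889 + t(57)) + 9291 = (-30889 + 57*(1 + 2*57)) + 9291 = (-30889 + 57*(1 + 114)) + 9291 = (-30889 + 57*115) + 9291 = (-30889 + 6555) + 9291 = -24334 + 9291 = -15043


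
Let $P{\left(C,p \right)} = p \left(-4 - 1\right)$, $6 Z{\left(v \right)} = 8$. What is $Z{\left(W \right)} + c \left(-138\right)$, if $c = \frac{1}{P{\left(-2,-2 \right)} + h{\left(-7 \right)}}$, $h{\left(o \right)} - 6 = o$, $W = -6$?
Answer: $-14$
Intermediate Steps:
$Z{\left(v \right)} = \frac{4}{3}$ ($Z{\left(v \right)} = \frac{1}{6} \cdot 8 = \frac{4}{3}$)
$h{\left(o \right)} = 6 + o$
$P{\left(C,p \right)} = - 5 p$ ($P{\left(C,p \right)} = p \left(-5\right) = - 5 p$)
$c = \frac{1}{9}$ ($c = \frac{1}{\left(-5\right) \left(-2\right) + \left(6 - 7\right)} = \frac{1}{10 - 1} = \frac{1}{9} \approx 0.11111$)
$Z{\left(W \right)} + c \left(-138\right) = \frac{4}{3} + \frac{1}{9} \left(-138\right) = \frac{4}{3} - \frac{46}{3} = -14$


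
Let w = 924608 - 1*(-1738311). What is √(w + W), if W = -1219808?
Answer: √1443111 ≈ 1201.3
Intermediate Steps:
w = 2662919 (w = 924608 + 1738311 = 2662919)
√(w + W) = √(2662919 - 1219808) = √1443111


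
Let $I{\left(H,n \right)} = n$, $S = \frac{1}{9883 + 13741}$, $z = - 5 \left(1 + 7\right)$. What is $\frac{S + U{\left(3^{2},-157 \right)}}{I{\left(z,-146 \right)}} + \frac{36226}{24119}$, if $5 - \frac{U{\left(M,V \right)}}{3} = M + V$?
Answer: $- \frac{136585133119}{83188939376} \approx -1.6419$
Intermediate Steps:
$z = -40$ ($z = \left(-5\right) 8 = -40$)
$S = \frac{1}{23624} \approx 4.233 \cdot 10^{-5}$
$U{\left(M,V \right)} = 15 - 3 M - 3 V$ ($U{\left(M,V \right)} = 15 - 3 \left(M + V\right) = 15 - \left(3 M + 3 V\right) = 15 - 3 M - 3 V$)
$\frac{S + U{\left(3^{2},-157 \right)}}{I{\left(z,-146 \right)}} + \frac{36226}{24119} = \frac{\frac{1}{23624} - \left(-486 + 27\right)}{-146} + \frac{36226}{24119} = \left(\frac{1}{23624} + \left(15 - 27 + 471\right)\right) \left(- \frac{1}{146}\right) + 36226 \cdot \frac{1}{24119} = \left(\frac{1}{23624} + \left(15 - 27 + 471\right)\right) \left(- \frac{1}{146}\right) + \frac{36226}{24119} = \left(\frac{1}{23624} + 459\right) \left(- \frac{1}{146}\right) + \frac{36226}{24119} = \frac{10843417}{23624} \left(- \frac{1}{146}\right) + \frac{36226}{24119} = - \frac{10843417}{3449104} + \frac{36226}{24119} = - \frac{136585133119}{83188939376}$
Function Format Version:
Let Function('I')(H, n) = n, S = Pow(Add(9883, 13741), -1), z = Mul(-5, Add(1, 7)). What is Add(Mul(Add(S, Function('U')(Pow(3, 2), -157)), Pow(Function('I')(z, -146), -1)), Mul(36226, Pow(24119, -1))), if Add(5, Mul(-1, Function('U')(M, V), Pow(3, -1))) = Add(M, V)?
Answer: Rational(-136585133119, 83188939376) ≈ -1.6419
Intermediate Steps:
z = -40 (z = Mul(-5, 8) = -40)
S = Rational(1, 23624) (S = Pow(23624, -1) = Rational(1, 23624) ≈ 4.2330e-5)
Function('U')(M, V) = Add(15, Mul(-3, M), Mul(-3, V)) (Function('U')(M, V) = Add(15, Mul(-3, Add(M, V))) = Add(15, Add(Mul(-3, M), Mul(-3, V))) = Add(15, Mul(-3, M), Mul(-3, V)))
Add(Mul(Add(S, Function('U')(Pow(3, 2), -157)), Pow(Function('I')(z, -146), -1)), Mul(36226, Pow(24119, -1))) = Add(Mul(Add(Rational(1, 23624), Add(15, Mul(-3, Pow(3, 2)), Mul(-3, -157))), Pow(-146, -1)), Mul(36226, Pow(24119, -1))) = Add(Mul(Add(Rational(1, 23624), Add(15, Mul(-3, 9), 471)), Rational(-1, 146)), Mul(36226, Rational(1, 24119))) = Add(Mul(Add(Rational(1, 23624), Add(15, -27, 471)), Rational(-1, 146)), Rational(36226, 24119)) = Add(Mul(Add(Rational(1, 23624), 459), Rational(-1, 146)), Rational(36226, 24119)) = Add(Mul(Rational(10843417, 23624), Rational(-1, 146)), Rational(36226, 24119)) = Add(Rational(-10843417, 3449104), Rational(36226, 24119)) = Rational(-136585133119, 83188939376)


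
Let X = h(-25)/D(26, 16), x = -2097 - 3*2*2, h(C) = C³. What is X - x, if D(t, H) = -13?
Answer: 43042/13 ≈ 3310.9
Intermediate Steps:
x = -2109 (x = -2097 - 6*2 = -2097 - 1*12 = -2097 - 12 = -2109)
X = 15625/13 (X = (-25)³/(-13) = -15625*(-1/13) = 15625/13 ≈ 1201.9)
X - x = 15625/13 - 1*(-2109) = 15625/13 + 2109 = 43042/13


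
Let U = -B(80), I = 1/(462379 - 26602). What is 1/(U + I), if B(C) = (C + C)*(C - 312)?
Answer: 435777/16176042241 ≈ 2.6940e-5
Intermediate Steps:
I = 1/435777 ≈ 2.2947e-6
B(C) = 2*C*(-312 + C) (B(C) = (2*C)*(-312 + C) = 2*C*(-312 + C))
U = 37120 (U = -2*80*(-312 + 80) = -2*80*(-232) = -1*(-37120) = 37120)
1/(U + I) = 1/(37120 + 1/435777) = 1/(16176042241/435777) = 435777/16176042241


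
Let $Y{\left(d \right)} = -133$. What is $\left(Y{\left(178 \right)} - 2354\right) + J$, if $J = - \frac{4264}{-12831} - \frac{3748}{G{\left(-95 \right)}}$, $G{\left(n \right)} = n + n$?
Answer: $- \frac{231312757}{93765} \approx -2466.9$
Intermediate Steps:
$G{\left(n \right)} = 2 n$
$J = \frac{1880798}{93765}$ ($J = - \frac{4264}{-12831} - \frac{3748}{2 \left(-95\right)} = \left(-4264\right) \left(- \frac{1}{12831}\right) - \frac{3748}{-190} = \frac{328}{987} - - \frac{1874}{95} = \frac{328}{987} + \frac{1874}{95} = \frac{1880798}{93765} \approx 20.059$)
$\left(Y{\left(178 \right)} - 2354\right) + J = \left(-133 - 2354\right) + \frac{1880798}{93765} = -2487 + \frac{1880798}{93765} = - \frac{231312757}{93765}$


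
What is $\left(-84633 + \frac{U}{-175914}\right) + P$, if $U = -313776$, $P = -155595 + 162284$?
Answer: $- \frac{761729280}{9773} \approx -77942.0$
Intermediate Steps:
$P = 6689$
$\left(-84633 + \frac{U}{-175914}\right) + P = \left(-84633 - \frac{313776}{-175914}\right) + 6689 = \left(-84633 - - \frac{17432}{9773}\right) + 6689 = \left(-84633 + \frac{17432}{9773}\right) + 6689 = - \frac{827100877}{9773} + 6689 = - \frac{761729280}{9773}$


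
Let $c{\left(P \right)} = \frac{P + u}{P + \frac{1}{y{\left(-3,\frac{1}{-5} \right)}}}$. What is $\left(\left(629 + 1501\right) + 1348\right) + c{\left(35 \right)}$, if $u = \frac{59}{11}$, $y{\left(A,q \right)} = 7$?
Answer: $\frac{1569096}{451} \approx 3479.1$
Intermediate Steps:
$u = \frac{59}{11}$ ($u = 59 \cdot \frac{1}{11} = \frac{59}{11} \approx 5.3636$)
$c{\left(P \right)} = \frac{\frac{59}{11} + P}{\frac{1}{7} + P}$ ($c{\left(P \right)} = \frac{P + \frac{59}{11}}{P + \frac{1}{7}} = \frac{\frac{59}{11} + P}{P + \frac{1}{7}} = \frac{\frac{59}{11} + P}{\frac{1}{7} + P}$)
$\left(\left(629 + 1501\right) + 1348\right) + c{\left(35 \right)} = \left(\left(629 + 1501\right) + 1348\right) + \frac{7 \left(59 + 11 \cdot 35\right)}{11 \left(1 + 7 \cdot 35\right)} = \left(2130 + 1348\right) + \frac{7 \left(59 + 385\right)}{11 \left(1 + 245\right)} = 3478 + \frac{7}{11} \cdot \frac{1}{246} \cdot 444 = 3478 + \frac{518}{451} = \frac{1569096}{451}$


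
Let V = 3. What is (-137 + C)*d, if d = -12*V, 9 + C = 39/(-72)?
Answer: 10551/2 ≈ 5275.5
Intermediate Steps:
C = -229/24 (C = -9 + 39/(-72) = -9 + 39*(-1/72) = -9 - 13/24 = -229/24 ≈ -9.5417)
d = -36 (d = -12*3 = -36)
(-137 + C)*d = (-137 - 229/24)*(-36) = -3517/24*(-36) = 10551/2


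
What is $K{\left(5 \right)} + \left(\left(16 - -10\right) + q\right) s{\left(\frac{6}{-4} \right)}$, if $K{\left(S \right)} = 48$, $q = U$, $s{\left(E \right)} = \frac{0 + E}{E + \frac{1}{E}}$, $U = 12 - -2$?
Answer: $\frac{984}{13} \approx 75.692$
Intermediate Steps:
$U = 14$ ($U = 12 + 2 = 14$)
$s{\left(E \right)} = \frac{E}{E + \frac{1}{E}}$
$q = 14$
$K{\left(5 \right)} + \left(\left(16 - -10\right) + q\right) s{\left(\frac{6}{-4} \right)} = 48 + \left(\left(16 - -10\right) + 14\right) \frac{\left(\frac{6}{-4}\right)^{2}}{1 + \left(\frac{6}{-4}\right)^{2}} = 48 + \left(\left(16 + 10\right) + 14\right) \frac{\left(6 \left(- \frac{1}{4}\right)\right)^{2}}{1 + \left(6 \left(- \frac{1}{4}\right)\right)^{2}} = 48 + \left(26 + 14\right) \frac{\left(- \frac{3}{2}\right)^{2}}{1 + \left(- \frac{3}{2}\right)^{2}} = 48 + 40 \frac{9}{4 \left(1 + \frac{9}{4}\right)} = 48 + 40 \frac{9}{4 \cdot \frac{13}{4}} = 48 + 40 \cdot \frac{9}{4} \cdot \frac{4}{13} = 48 + 40 \cdot \frac{9}{13} = 48 + \frac{360}{13} = \frac{984}{13}$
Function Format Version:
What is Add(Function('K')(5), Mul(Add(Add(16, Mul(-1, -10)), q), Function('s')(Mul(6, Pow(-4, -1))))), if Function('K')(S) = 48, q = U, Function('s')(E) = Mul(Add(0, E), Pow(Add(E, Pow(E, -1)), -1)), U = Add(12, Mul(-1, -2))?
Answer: Rational(984, 13) ≈ 75.692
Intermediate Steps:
U = 14 (U = Add(12, 2) = 14)
Function('s')(E) = Mul(E, Pow(Add(E, Pow(E, -1)), -1))
q = 14
Add(Function('K')(5), Mul(Add(Add(16, Mul(-1, -10)), q), Function('s')(Mul(6, Pow(-4, -1))))) = Add(48, Mul(Add(Add(16, Mul(-1, -10)), 14), Mul(Pow(Mul(6, Pow(-4, -1)), 2), Pow(Add(1, Pow(Mul(6, Pow(-4, -1)), 2)), -1)))) = Add(48, Mul(Add(Add(16, 10), 14), Mul(Pow(Mul(6, Rational(-1, 4)), 2), Pow(Add(1, Pow(Mul(6, Rational(-1, 4)), 2)), -1)))) = Add(48, Mul(Add(26, 14), Mul(Pow(Rational(-3, 2), 2), Pow(Add(1, Pow(Rational(-3, 2), 2)), -1)))) = Add(48, Mul(40, Mul(Rational(9, 4), Pow(Add(1, Rational(9, 4)), -1)))) = Add(48, Mul(40, Mul(Rational(9, 4), Pow(Rational(13, 4), -1)))) = Add(48, Mul(40, Mul(Rational(9, 4), Rational(4, 13)))) = Add(48, Mul(40, Rational(9, 13))) = Add(48, Rational(360, 13)) = Rational(984, 13)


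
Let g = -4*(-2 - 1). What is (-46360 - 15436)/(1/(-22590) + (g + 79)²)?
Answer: -1395971640/187067789 ≈ -7.4624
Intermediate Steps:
g = 12 (g = -4*(-3) = 12)
(-46360 - 15436)/(1/(-22590) + (g + 79)²) = (-46360 - 15436)/(1/(-22590) + (12 + 79)²) = -61796/(-1/22590 + 91²) = -61796/(-1/22590 + 8281) = -61796/187067789/22590 = -61796*22590/187067789 = -1395971640/187067789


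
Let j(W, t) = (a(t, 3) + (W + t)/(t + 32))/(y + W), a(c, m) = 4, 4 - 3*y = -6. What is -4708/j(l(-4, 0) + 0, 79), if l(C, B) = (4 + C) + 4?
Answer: -3832312/527 ≈ -7271.9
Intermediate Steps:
y = 10/3 (y = 4/3 - ⅓*(-6) = 4/3 + 2 = 10/3 ≈ 3.3333)
l(C, B) = 8 + C
j(W, t) = (4 + (W + t)/(32 + t))/(10/3 + W) (j(W, t) = (4 + (W + t)/(t + 32))/(10/3 + W) = (4 + (W + t)/(32 + t))/(10/3 + W))
-4708/j(l(-4, 0) + 0, 79) = -4708*(320 + 10*79 + 96*((8 - 4) + 0) + 3*((8 - 4) + 0)*79)/(3*(128 + ((8 - 4) + 0) + 5*79)) = -4708*(320 + 790 + 96*(4 + 0) + 3*(4 + 0)*79)/(3*(128 + (4 + 0) + 395)) = -4708*(320 + 790 + 96*4 + 3*4*79)/(3*(128 + 4 + 395)) = -4708/(3*527/(320 + 790 + 384 + 948)) = -4708/(3*527/2442) = -4708/(3*(1/2442)*527) = -4708/527/814 = -4708*814/527 = -3832312/527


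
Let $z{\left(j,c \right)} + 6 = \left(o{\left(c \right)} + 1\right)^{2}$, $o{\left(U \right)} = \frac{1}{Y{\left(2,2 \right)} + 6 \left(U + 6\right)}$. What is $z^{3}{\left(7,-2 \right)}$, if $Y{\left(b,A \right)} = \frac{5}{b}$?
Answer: $- \frac{2644675121789}{22164361129} \approx -119.32$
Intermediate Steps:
$o{\left(U \right)} = \frac{1}{\frac{77}{2} + 6 U}$ ($o{\left(U \right)} = \frac{1}{\frac{5}{2} + 6 \left(U + 6\right)} = \frac{1}{5 \cdot \frac{1}{2} + 6 \left(6 + U\right)} = \frac{1}{\frac{5}{2} + \left(36 + 6 U\right)} = \frac{1}{\frac{77}{2} + 6 U}$)
$z{\left(j,c \right)} = -6 + \left(1 + \frac{2}{77 + 12 c}\right)^{2}$ ($z{\left(j,c \right)} = -6 + \left(\frac{2}{77 + 12 c} + 1\right)^{2} = -6 + \left(1 + \frac{2}{77 + 12 c}\right)^{2}$)
$z^{3}{\left(7,-2 \right)} = \left(-6 + \frac{\left(79 + 12 \left(-2\right)\right)^{2}}{\left(77 + 12 \left(-2\right)\right)^{2}}\right)^{3} = \left(-6 + \frac{\left(79 - 24\right)^{2}}{\left(77 - 24\right)^{2}}\right)^{3} = \left(-6 + \frac{55^{2}}{2809}\right)^{3} = \left(-6 + \frac{1}{2809} \cdot 3025\right)^{3} = \left(-6 + \frac{3025}{2809}\right)^{3} = \left(- \frac{13829}{2809}\right)^{3} = - \frac{2644675121789}{22164361129}$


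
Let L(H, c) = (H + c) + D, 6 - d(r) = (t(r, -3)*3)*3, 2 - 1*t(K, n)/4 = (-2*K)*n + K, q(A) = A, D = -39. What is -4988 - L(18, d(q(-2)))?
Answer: -4397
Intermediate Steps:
t(K, n) = 8 - 4*K + 8*K*n (t(K, n) = 8 - 4*((-2*K)*n + K) = 8 - 4*(-2*K*n + K) = 8 - 4*(K - 2*K*n) = 8 + (-4*K + 8*K*n) = 8 - 4*K + 8*K*n)
d(r) = -66 + 252*r (d(r) = 6 - (8 - 4*r + 8*r*(-3))*3*3 = 6 - (8 - 4*r - 24*r)*3*3 = 6 - (8 - 28*r)*3*3 = 6 - (24 - 84*r)*3 = 6 - (72 - 252*r) = 6 + (-72 + 252*r) = -66 + 252*r)
L(H, c) = -39 + H + c (L(H, c) = (H + c) - 39 = -39 + H + c)
-4988 - L(18, d(q(-2))) = -4988 - (-39 + 18 + (-66 + 252*(-2))) = -4988 - (-39 + 18 + (-66 - 504)) = -4988 - (-39 + 18 - 570) = -4988 - 1*(-591) = -4988 + 591 = -4397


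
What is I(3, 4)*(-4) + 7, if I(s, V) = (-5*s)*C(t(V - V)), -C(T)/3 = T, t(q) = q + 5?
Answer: -893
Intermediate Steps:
t(q) = 5 + q
C(T) = -3*T
I(s, V) = 75*s (I(s, V) = (-5*s)*(-3*(5 + (V - V))) = (-5*s)*(-3*(5 + 0)) = (-5*s)*(-3*5) = -5*s*(-15) = 75*s)
I(3, 4)*(-4) + 7 = (75*3)*(-4) + 7 = 225*(-4) + 7 = -900 + 7 = -893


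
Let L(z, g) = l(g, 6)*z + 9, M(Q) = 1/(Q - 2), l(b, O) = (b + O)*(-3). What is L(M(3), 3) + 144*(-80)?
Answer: -11538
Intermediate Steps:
l(b, O) = -3*O - 3*b (l(b, O) = (O + b)*(-3) = -3*O - 3*b)
M(Q) = 1/(-2 + Q)
L(z, g) = 9 + z*(-18 - 3*g) (L(z, g) = (-3*6 - 3*g)*z + 9 = (-18 - 3*g)*z + 9 = z*(-18 - 3*g) + 9 = 9 + z*(-18 - 3*g))
L(M(3), 3) + 144*(-80) = (9 - 3*(6 + 3)/(-2 + 3)) + 144*(-80) = (9 - 3*9/1) - 11520 = (9 - 3*1*9) - 11520 = (9 - 27) - 11520 = -18 - 11520 = -11538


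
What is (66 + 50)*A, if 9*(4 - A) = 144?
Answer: -1392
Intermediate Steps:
A = -12 (A = 4 - ⅑*144 = 4 - 16 = -12)
(66 + 50)*A = (66 + 50)*(-12) = 116*(-12) = -1392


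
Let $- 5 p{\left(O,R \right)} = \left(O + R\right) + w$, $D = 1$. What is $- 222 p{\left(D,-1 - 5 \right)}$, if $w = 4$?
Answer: $- \frac{222}{5} \approx -44.4$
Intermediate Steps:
$p{\left(O,R \right)} = - \frac{4}{5} - \frac{O}{5} - \frac{R}{5}$ ($p{\left(O,R \right)} = - \frac{\left(O + R\right) + 4}{5} = - \frac{4 + O + R}{5} = - \frac{4}{5} - \frac{O}{5} - \frac{R}{5}$)
$- 222 p{\left(D,-1 - 5 \right)} = - 222 \left(- \frac{4}{5} - \frac{1}{5} - \frac{-1 - 5}{5}\right) = - 222 \left(- \frac{4}{5} - \frac{1}{5} - - \frac{6}{5}\right) = - 222 \left(- \frac{4}{5} - \frac{1}{5} + \frac{6}{5}\right) = \left(-222\right) \frac{1}{5} = - \frac{222}{5}$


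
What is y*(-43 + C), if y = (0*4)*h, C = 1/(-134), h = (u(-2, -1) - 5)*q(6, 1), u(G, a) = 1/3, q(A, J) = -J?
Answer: 0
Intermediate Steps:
u(G, a) = 1/3
h = 14/3 (h = (1/3 - 5)*(-1*1) = -14/3*(-1) = 14/3 ≈ 4.6667)
C = -1/134 ≈ -0.0074627
y = 0 (y = (0*4)*(14/3) = 0*(14/3) = 0)
y*(-43 + C) = 0*(-43 - 1/134) = 0*(-5763/134) = 0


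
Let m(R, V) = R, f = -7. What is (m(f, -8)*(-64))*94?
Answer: 42112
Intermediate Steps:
(m(f, -8)*(-64))*94 = -7*(-64)*94 = 448*94 = 42112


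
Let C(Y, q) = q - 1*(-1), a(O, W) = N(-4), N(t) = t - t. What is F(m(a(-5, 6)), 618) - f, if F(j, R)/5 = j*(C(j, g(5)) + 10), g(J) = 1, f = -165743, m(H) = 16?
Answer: 166703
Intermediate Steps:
N(t) = 0
a(O, W) = 0
C(Y, q) = 1 + q (C(Y, q) = q + 1 = 1 + q)
F(j, R) = 60*j (F(j, R) = 5*(j*((1 + 1) + 10)) = 5*(j*(2 + 10)) = 5*(j*12) = 5*(12*j) = 60*j)
F(m(a(-5, 6)), 618) - f = 60*16 - 1*(-165743) = 960 + 165743 = 166703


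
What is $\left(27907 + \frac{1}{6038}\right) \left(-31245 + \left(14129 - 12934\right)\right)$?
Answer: $- \frac{2531749566675}{3019} \approx -8.386 \cdot 10^{8}$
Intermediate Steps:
$\left(27907 + \frac{1}{6038}\right) \left(-31245 + \left(14129 - 12934\right)\right) = \frac{168502467 \left(-31245 + 1195\right)}{6038} = \frac{168502467}{6038} \left(-30050\right) = - \frac{2531749566675}{3019}$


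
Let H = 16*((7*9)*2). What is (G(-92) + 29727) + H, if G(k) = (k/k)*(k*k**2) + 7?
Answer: -746938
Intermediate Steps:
G(k) = 7 + k**3 (G(k) = 1*k**3 + 7 = k**3 + 7 = 7 + k**3)
H = 2016 (H = 16*(63*2) = 16*126 = 2016)
(G(-92) + 29727) + H = ((7 + (-92)**3) + 29727) + 2016 = ((7 - 778688) + 29727) + 2016 = (-778681 + 29727) + 2016 = -748954 + 2016 = -746938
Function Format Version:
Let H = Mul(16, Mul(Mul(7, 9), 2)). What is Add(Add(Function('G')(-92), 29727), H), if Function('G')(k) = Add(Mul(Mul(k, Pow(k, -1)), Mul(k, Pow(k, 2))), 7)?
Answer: -746938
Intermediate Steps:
Function('G')(k) = Add(7, Pow(k, 3)) (Function('G')(k) = Add(Mul(1, Pow(k, 3)), 7) = Add(Pow(k, 3), 7) = Add(7, Pow(k, 3)))
H = 2016 (H = Mul(16, Mul(63, 2)) = Mul(16, 126) = 2016)
Add(Add(Function('G')(-92), 29727), H) = Add(Add(Add(7, Pow(-92, 3)), 29727), 2016) = Add(Add(Add(7, -778688), 29727), 2016) = Add(Add(-778681, 29727), 2016) = Add(-748954, 2016) = -746938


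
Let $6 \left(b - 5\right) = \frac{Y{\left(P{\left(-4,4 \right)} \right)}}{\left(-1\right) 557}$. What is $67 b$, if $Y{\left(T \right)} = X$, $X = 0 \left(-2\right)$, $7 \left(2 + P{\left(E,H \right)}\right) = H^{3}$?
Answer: $335$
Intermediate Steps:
$P{\left(E,H \right)} = -2 + \frac{H^{3}}{7}$
$X = 0$
$Y{\left(T \right)} = 0$
$b = 5$ ($b = 5 + \frac{0 \frac{1}{\left(-1\right) 557}}{6} = 5 + \frac{0 \frac{1}{-557}}{6} = 5 + \frac{0 \left(- \frac{1}{557}\right)}{6} = 5 + \frac{1}{6} \cdot 0 = 5 + 0 = 5$)
$67 b = 67 \cdot 5 = 335$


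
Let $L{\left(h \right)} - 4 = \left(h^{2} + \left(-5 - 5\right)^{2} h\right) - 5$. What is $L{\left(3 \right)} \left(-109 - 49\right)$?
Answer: $-48664$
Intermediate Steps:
$L{\left(h \right)} = -1 + h^{2} + 100 h$ ($L{\left(h \right)} = 4 - \left(5 - h^{2} - \left(-5 - 5\right)^{2} h\right) = 4 - \left(5 - h^{2} - \left(-10\right)^{2} h\right) = 4 - \left(5 - h^{2} - 100 h\right) = 4 + \left(-5 + h^{2} + 100 h\right) = -1 + h^{2} + 100 h$)
$L{\left(3 \right)} \left(-109 - 49\right) = \left(-1 + 3^{2} + 100 \cdot 3\right) \left(-109 - 49\right) = \left(-1 + 9 + 300\right) \left(-158\right) = 308 \left(-158\right) = -48664$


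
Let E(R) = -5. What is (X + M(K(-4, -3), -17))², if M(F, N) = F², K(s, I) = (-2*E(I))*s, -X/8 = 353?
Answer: 1498176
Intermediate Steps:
X = -2824 (X = -8*353 = -2824)
K(s, I) = 10*s (K(s, I) = (-2*(-5))*s = 10*s)
(X + M(K(-4, -3), -17))² = (-2824 + (10*(-4))²)² = (-2824 + (-40)²)² = (-2824 + 1600)² = (-1224)² = 1498176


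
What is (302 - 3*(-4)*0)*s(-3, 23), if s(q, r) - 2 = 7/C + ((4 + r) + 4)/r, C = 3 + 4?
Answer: 30200/23 ≈ 1313.0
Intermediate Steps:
C = 7
s(q, r) = 3 + (8 + r)/r (s(q, r) = 2 + (7/7 + ((4 + r) + 4)/r) = 2 + (7*(⅐) + (8 + r)/r) = 2 + (1 + (8 + r)/r) = 3 + (8 + r)/r)
(302 - 3*(-4)*0)*s(-3, 23) = (302 - 3*(-4)*0)*(4 + 8/23) = (302 + 12*0)*(4 + 8*(1/23)) = (302 + 0)*(4 + 8/23) = 302*(100/23) = 30200/23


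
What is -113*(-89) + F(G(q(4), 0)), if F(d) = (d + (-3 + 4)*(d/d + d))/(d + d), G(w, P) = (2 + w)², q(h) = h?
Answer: 724177/72 ≈ 10058.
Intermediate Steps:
F(d) = (1 + 2*d)/(2*d) (F(d) = (d + 1*(1 + d))/((2*d)) = (d + (1 + d))*(1/(2*d)) = (1 + 2*d)*(1/(2*d)) = (1 + 2*d)/(2*d))
-113*(-89) + F(G(q(4), 0)) = -113*(-89) + (½ + (2 + 4)²)/((2 + 4)²) = 10057 + (½ + 6²)/(6²) = 10057 + (½ + 36)/36 = 10057 + (1/36)*(73/2) = 10057 + 73/72 = 724177/72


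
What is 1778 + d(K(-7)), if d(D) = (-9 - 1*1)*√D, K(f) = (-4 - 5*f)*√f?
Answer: 1778 - 10*7^(¼)*√31*√I ≈ 1714.0 - 64.038*I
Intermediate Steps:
K(f) = √f*(-4 - 5*f)
d(D) = -10*√D (d(D) = (-9 - 1)*√D = -10*√D)
1778 + d(K(-7)) = 1778 - 10*(-7)^(¼)*√(-4 - 5*(-7)) = 1778 - 10*√(-4 + 35)*(7^(¼)*√I) = 1778 - 10*√31*(7^(¼)*√I) = 1778 - 10*7^(¼)*√31*√I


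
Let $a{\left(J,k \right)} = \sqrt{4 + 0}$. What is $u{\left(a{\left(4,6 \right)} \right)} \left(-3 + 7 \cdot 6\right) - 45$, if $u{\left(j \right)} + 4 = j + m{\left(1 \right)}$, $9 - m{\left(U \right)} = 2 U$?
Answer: $150$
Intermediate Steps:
$m{\left(U \right)} = 9 - 2 U$
$a{\left(J,k \right)} = 2$ ($a{\left(J,k \right)} = \sqrt{4} = 2$)
$u{\left(j \right)} = 3 + j$ ($u{\left(j \right)} = -4 + \left(j + \left(9 - 2\right)\right) = -4 + \left(j + 7\right) = -4 + \left(7 + j\right) = 3 + j$)
$u{\left(a{\left(4,6 \right)} \right)} \left(-3 + 7 \cdot 6\right) - 45 = \left(3 + 2\right) \left(-3 + 7 \cdot 6\right) - 45 = 5 \left(-3 + 42\right) - 45 = 5 \cdot 39 - 45 = 195 - 45 = 150$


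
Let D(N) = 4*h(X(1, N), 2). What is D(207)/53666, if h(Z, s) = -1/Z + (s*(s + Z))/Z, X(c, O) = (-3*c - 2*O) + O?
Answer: 139/939155 ≈ 0.00014801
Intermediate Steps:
X(c, O) = -O - 3*c
h(Z, s) = -1/Z + s*(Z + s)/Z (h(Z, s) = -1/Z + (s*(Z + s))/Z = -1/Z + s*(Z + s)/Z)
D(N) = 4*(-3 - 2*N)/(-3 - N) (D(N) = 4*((-1 + 2² + (-N - 3*1)*2)/(-N - 3*1)) = 4*((-1 + 4 + (-N - 3)*2)/(-N - 3)) = 4*((-1 + 4 + (-3 - N)*2)/(-3 - N)) = 4*((-1 + 4 + (-6 - 2*N))/(-3 - N)) = 4*((-3 - 2*N)/(-3 - N)) = 4*(-3 - 2*N)/(-3 - N))
D(207)/53666 = (4*(3 + 2*207)/(3 + 207))/53666 = (4*(3 + 414)/210)*(1/53666) = (4*(1/210)*417)*(1/53666) = (278/35)*(1/53666) = 139/939155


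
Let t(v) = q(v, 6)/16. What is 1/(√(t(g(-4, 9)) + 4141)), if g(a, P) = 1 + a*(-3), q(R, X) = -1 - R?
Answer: 2*√66242/33121 ≈ 0.015542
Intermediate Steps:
g(a, P) = 1 - 3*a
t(v) = -1/16 - v/16 (t(v) = (-1 - v)/16 = (-1 - v)*(1/16) = -1/16 - v/16)
1/(√(t(g(-4, 9)) + 4141)) = 1/(√((-1/16 - (1 - 3*(-4))/16) + 4141)) = 1/(√((-1/16 - (1 + 12)/16) + 4141)) = 1/(√((-1/16 - 1/16*13) + 4141)) = 1/(√((-1/16 - 13/16) + 4141)) = 1/(√(-7/8 + 4141)) = 1/(√(33121/8)) = 1/(√66242/4) = 2*√66242/33121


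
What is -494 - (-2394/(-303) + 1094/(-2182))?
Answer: -55249725/110191 ≈ -501.40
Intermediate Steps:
-494 - (-2394/(-303) + 1094/(-2182)) = -494 - (-2394*(-1/303) + 1094*(-1/2182)) = -494 - (798/101 - 547/1091) = -494 - 1*815371/110191 = -494 - 815371/110191 = -55249725/110191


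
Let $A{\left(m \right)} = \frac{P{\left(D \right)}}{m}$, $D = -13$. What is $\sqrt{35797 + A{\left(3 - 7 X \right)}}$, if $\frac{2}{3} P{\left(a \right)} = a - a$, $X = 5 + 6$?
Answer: $\sqrt{35797} \approx 189.2$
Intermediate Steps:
$X = 11$
$P{\left(a \right)} = 0$ ($P{\left(a \right)} = \frac{3 \left(a - a\right)}{2} = \frac{3}{2} \cdot 0 = 0$)
$A{\left(m \right)} = 0$ ($A{\left(m \right)} = \frac{0}{m} = 0$)
$\sqrt{35797 + A{\left(3 - 7 X \right)}} = \sqrt{35797 + 0} = \sqrt{35797}$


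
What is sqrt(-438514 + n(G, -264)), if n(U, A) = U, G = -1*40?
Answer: I*sqrt(438554) ≈ 662.23*I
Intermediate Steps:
G = -40
sqrt(-438514 + n(G, -264)) = sqrt(-438514 - 40) = sqrt(-438554) = I*sqrt(438554)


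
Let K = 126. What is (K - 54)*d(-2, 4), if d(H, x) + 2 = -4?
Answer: -432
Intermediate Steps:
d(H, x) = -6 (d(H, x) = -2 - 4 = -6)
(K - 54)*d(-2, 4) = (126 - 54)*(-6) = 72*(-6) = -432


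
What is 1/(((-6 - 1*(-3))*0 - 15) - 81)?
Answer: -1/96 ≈ -0.010417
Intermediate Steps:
1/(((-6 - 1*(-3))*0 - 15) - 81) = 1/(((-6 + 3)*0 - 15) - 81) = 1/((-3*0 - 15) - 81) = 1/((0 - 15) - 81) = 1/(-15 - 81) = 1/(-96) = -1/96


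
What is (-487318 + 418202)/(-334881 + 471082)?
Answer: -69116/136201 ≈ -0.50746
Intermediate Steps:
(-487318 + 418202)/(-334881 + 471082) = -69116/136201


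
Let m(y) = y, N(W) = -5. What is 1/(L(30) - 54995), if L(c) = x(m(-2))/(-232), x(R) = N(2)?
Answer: -232/12758835 ≈ -1.8183e-5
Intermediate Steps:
x(R) = -5
L(c) = 5/232 (L(c) = -5/(-232) = -5*(-1/232) = 5/232)
1/(L(30) - 54995) = 1/(5/232 - 54995) = 1/(-12758835/232) = -232/12758835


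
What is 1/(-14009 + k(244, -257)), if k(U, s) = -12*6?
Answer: -1/14081 ≈ -7.1018e-5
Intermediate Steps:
k(U, s) = -72
1/(-14009 + k(244, -257)) = 1/(-14009 - 72) = 1/(-14081) = -1/14081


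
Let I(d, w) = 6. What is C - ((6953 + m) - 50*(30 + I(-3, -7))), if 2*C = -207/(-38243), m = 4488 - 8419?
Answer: -93465685/76486 ≈ -1222.0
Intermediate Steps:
m = -3931
C = 207/76486 (C = (-207/(-38243))/2 = (-207*(-1/38243))/2 = (½)*(207/38243) = 207/76486 ≈ 0.0027064)
C - ((6953 + m) - 50*(30 + I(-3, -7))) = 207/76486 - ((6953 - 3931) - 50*(30 + 6)) = 207/76486 - (3022 - 50*36) = 207/76486 - (3022 - 1800) = 207/76486 - 1*1222 = 207/76486 - 1222 = -93465685/76486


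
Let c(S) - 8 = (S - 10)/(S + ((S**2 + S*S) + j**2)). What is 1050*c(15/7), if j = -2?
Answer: 5904150/751 ≈ 7861.7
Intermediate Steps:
c(S) = 8 + (-10 + S)/(4 + S + 2*S**2) (c(S) = 8 + (S - 10)/(S + ((S**2 + S*S) + (-2)**2)) = 8 + (-10 + S)/(S + ((S**2 + S**2) + 4)) = 8 + (-10 + S)/(S + (2*S**2 + 4)) = 8 + (-10 + S)/(S + (4 + 2*S**2)) = 8 + (-10 + S)/(4 + S + 2*S**2))
1050*c(15/7) = 1050*((22 + 9*(15/7) + 16*(15/7)**2)/(4 + 15/7 + 2*(15/7)**2)) = 1050*((22 + 135/7 + 16*(225/49))/(4 + 15/7 + 2*(225/49))) = 1050*((22 + 135/7 + 3600/49)/(4 + 15/7 + 450/49)) = 1050*((5623/49)/(751/49)) = 1050*((49/751)*(5623/49)) = 1050*(5623/751) = 5904150/751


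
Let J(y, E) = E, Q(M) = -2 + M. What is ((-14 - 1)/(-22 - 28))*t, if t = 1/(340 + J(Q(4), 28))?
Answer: 3/3680 ≈ 0.00081522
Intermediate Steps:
t = 1/368 (t = 1/(340 + 28) = 1/368 ≈ 0.0027174)
((-14 - 1)/(-22 - 28))*t = ((-14 - 1)/(-22 - 28))*(1/368) = -15/(-50)*(1/368) = -15*(-1/50)*(1/368) = (3/10)*(1/368) = 3/3680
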